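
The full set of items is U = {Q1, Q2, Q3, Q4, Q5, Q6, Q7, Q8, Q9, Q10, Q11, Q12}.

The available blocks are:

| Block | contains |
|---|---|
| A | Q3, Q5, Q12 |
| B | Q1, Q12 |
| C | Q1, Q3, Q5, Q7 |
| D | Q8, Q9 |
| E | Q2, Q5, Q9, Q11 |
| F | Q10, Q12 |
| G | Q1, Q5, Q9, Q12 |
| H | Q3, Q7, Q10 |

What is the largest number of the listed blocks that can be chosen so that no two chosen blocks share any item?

3

B, D, H are pairwise disjoint (B={Q1,Q12}; D={Q8,Q9}; H={Q3,Q7,Q10}).
Every remaining block overlaps one of these, and no 4 of the listed blocks are pairwise disjoint, so 3 is the maximum.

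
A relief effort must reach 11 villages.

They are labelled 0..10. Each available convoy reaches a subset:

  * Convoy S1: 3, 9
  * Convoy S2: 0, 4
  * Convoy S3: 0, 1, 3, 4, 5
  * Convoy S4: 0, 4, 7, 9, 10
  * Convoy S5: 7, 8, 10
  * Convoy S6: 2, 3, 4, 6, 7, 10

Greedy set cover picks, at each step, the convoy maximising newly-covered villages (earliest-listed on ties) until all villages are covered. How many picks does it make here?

4

Greedy: pick S6 (covers 6 new) → pick S3 (covers 3 new) → pick S1 (covers 1 new) → pick S5 (covers 1 new). Total picks: 4.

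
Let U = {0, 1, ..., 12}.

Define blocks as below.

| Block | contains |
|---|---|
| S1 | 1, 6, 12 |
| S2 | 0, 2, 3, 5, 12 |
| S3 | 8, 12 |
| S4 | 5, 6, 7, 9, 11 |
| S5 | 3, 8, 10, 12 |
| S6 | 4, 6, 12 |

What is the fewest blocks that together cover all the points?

5

S1, S2, S4, S5, and S6 cover everything between them: the union {0, 1, 2, 3, 4, 5, 6, 7, 8, 9, 10, 11, 12} is all of U.
No 4 of the 6 blocks cover everything (all 15 combinations miss at least one point), so 5 is optimal.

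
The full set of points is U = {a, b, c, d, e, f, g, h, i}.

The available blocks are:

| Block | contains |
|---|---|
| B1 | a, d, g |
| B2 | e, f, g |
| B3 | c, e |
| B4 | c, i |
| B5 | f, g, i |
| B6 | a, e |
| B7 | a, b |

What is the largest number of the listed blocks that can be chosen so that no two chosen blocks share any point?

B3, B5, B7 are pairwise disjoint (B3={c,e}; B5={f,g,i}; B7={a,b}).
Every remaining block overlaps one of these, and no 4 of the listed blocks are pairwise disjoint, so 3 is the maximum.

3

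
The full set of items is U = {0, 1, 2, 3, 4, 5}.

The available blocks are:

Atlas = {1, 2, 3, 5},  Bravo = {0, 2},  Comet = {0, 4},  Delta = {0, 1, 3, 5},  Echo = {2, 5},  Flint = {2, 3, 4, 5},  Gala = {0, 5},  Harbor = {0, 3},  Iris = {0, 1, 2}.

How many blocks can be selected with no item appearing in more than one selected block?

2

Atlas, Comet are pairwise disjoint (Atlas={1,2,3,5}; Comet={0,4}).
Every remaining block overlaps one of these, and no 3 of the listed blocks are pairwise disjoint, so 2 is the maximum.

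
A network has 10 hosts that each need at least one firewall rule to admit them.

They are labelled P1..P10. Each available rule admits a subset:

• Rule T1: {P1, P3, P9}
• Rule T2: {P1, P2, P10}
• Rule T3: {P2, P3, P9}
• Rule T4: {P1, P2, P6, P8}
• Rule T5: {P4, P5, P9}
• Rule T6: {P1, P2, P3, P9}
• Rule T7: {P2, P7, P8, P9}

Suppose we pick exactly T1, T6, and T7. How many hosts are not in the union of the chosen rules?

Union of T1, T6, T7 = {P1, P2, P3, P7, P8, P9}.
Not covered: P4, P5, P6, P10 — 4 hosts.

4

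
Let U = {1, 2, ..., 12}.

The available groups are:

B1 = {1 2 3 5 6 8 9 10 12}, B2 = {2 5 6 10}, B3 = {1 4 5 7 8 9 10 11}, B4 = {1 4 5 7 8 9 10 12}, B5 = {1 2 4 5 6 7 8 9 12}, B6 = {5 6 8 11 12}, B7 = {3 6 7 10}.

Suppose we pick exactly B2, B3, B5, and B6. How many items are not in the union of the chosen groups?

Union of B2, B3, B5, B6 = {1, 2, 4, 5, 6, 7, 8, 9, 10, 11, 12}.
Not covered: 3 — 1 item.

1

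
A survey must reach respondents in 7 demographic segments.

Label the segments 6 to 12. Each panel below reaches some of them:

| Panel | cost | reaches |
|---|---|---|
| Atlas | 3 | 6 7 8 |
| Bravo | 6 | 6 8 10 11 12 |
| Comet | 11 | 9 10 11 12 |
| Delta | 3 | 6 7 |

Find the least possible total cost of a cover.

Atlas, Comet together cover every segment (Atlas ∪ Comet = {6, 7, 8, 9, 10, 11, 12}); total cost 3 + 11 = 14.
The greedy pick Atlas, Bravo, Comet costs 20; no covering selection beats 14.

14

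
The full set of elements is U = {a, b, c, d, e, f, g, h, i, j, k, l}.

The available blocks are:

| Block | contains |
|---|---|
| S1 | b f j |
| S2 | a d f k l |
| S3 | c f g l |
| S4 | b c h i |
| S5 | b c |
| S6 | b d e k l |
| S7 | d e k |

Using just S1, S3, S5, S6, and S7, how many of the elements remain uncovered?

Union of S1, S3, S5, S6, S7 = {b, c, d, e, f, g, j, k, l}.
Not covered: a, h, i — 3 elements.

3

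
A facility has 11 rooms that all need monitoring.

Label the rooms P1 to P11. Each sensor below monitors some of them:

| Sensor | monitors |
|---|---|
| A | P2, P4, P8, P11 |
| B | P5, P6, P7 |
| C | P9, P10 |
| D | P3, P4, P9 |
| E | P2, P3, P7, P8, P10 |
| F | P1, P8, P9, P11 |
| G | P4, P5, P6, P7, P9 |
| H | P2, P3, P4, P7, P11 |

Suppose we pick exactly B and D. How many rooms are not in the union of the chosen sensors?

5

Union of B, D = {P3, P4, P5, P6, P7, P9}.
Not covered: P1, P2, P8, P10, P11 — 5 rooms.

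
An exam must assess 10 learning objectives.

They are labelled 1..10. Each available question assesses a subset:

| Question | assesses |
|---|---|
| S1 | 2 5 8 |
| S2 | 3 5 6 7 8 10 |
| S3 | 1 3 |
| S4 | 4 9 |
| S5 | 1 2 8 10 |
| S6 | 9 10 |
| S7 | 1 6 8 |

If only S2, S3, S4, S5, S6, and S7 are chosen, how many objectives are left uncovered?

Union of S2, S3, S4, S5, S6, S7 = {1, 2, 3, 4, 5, 6, 7, 8, 9, 10} — that's every objective, so 0 are uncovered.

0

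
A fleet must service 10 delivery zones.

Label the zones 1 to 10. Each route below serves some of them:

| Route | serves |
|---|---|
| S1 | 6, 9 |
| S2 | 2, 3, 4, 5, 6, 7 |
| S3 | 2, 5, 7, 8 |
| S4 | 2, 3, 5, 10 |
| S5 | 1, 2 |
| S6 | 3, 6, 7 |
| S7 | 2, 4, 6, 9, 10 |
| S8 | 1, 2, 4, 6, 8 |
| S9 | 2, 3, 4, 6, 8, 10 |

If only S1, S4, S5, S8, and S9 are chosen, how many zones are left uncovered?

Union of S1, S4, S5, S8, S9 = {1, 2, 3, 4, 5, 6, 8, 9, 10}.
Not covered: 7 — 1 zone.

1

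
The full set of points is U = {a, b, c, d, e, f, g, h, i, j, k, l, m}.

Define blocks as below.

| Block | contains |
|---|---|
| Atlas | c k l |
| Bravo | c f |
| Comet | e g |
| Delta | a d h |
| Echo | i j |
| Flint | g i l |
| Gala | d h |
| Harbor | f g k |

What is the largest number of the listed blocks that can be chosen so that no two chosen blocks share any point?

4

Bravo, Comet, Delta, Echo are pairwise disjoint (Bravo={c,f}; Comet={e,g}; Delta={a,d,h}; Echo={i,j}).
Every remaining block overlaps one of these, and no 5 of the listed blocks are pairwise disjoint, so 4 is the maximum.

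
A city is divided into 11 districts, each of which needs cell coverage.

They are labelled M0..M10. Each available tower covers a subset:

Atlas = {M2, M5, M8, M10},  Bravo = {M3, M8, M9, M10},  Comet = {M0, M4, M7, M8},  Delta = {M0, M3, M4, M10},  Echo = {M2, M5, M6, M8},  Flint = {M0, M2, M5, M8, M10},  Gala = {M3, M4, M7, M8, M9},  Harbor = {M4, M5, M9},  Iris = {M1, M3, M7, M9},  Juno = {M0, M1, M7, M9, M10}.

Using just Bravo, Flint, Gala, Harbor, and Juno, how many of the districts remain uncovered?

Union of Bravo, Flint, Gala, Harbor, Juno = {M0, M1, M2, M3, M4, M5, M7, M8, M9, M10}.
Not covered: M6 — 1 district.

1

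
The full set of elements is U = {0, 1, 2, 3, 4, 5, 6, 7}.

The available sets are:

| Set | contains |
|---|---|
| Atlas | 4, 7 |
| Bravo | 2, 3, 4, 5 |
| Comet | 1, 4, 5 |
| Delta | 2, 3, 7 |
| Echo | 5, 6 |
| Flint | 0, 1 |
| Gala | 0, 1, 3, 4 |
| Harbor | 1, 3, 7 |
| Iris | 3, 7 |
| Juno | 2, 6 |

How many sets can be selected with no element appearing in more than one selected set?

Delta, Echo, Flint are pairwise disjoint (Delta={2,3,7}; Echo={5,6}; Flint={0,1}).
Every remaining set overlaps one of these, and no 4 of the listed sets are pairwise disjoint, so 3 is the maximum.

3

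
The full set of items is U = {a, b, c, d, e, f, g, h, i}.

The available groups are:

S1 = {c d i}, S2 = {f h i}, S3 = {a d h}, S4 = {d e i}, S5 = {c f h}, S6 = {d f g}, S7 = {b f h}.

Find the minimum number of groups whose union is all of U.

Take {S1, S3, S4, S6, S7}. Their union is {a, b, c, d, e, f, g, h, i}, which is all 9 items.
No 4 of the 7 groups cover everything (all 35 combinations miss at least one item), so 5 is optimal.

5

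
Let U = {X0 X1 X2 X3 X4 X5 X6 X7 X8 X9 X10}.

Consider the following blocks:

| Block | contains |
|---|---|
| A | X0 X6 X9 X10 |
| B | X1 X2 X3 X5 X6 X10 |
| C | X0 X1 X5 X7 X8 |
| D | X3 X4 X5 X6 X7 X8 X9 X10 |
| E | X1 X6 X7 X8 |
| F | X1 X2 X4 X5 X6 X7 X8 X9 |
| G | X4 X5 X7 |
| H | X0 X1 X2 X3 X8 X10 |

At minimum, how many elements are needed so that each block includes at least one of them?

Take T = {X7, X10}. Each listed block contains at least one of these, so T is a hitting set of size 2.
The blocks A, G are pairwise disjoint, so any hitting set needs a separate element for each — at least 2. Hence 2 is optimal.

2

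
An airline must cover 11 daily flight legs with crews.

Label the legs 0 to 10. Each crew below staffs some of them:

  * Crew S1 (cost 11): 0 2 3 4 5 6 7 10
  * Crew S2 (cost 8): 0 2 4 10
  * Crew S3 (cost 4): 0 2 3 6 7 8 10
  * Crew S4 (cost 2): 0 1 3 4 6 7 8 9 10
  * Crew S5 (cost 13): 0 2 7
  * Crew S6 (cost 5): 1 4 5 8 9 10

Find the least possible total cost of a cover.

S3, S6 together cover every leg (S3 ∪ S6 = {0, 1, 2, 3, 4, 5, 6, 7, 8, 9, 10}); total cost 4 + 5 = 9.
The greedy pick S4, S3, S6 costs 11; no covering selection beats 9.

9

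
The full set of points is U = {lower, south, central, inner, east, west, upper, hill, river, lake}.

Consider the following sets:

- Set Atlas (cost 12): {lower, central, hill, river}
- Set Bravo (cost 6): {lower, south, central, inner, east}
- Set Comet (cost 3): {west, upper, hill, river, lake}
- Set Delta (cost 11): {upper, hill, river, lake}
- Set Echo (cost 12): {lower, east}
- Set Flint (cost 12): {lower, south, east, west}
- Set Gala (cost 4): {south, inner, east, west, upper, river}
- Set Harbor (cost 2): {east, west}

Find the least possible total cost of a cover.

Bravo, Comet together cover every point (Bravo ∪ Comet = {lower, south, central, inner, east, west, upper, hill, river, lake}); total cost 6 + 3 = 9.
No covering selection has total cost below 9.

9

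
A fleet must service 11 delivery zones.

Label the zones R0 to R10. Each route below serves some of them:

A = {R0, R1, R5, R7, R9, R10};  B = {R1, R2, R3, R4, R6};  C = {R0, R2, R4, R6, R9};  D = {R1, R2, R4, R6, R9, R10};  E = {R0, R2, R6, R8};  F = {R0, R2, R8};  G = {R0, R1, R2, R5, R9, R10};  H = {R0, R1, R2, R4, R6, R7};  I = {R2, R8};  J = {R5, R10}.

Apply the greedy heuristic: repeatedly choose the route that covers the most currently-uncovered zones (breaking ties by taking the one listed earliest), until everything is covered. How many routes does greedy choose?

3

Greedy: pick A (covers 6 new) → pick B (covers 4 new) → pick E (covers 1 new). Total picks: 3.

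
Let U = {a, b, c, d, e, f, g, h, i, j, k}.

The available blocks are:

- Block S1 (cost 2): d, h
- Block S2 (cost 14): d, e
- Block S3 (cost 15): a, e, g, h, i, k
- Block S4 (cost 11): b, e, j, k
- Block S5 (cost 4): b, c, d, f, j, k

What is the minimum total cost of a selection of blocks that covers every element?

S3, S5 together cover every element (S3 ∪ S5 = {a, b, c, d, e, f, g, h, i, j, k}); total cost 15 + 4 = 19.
The greedy pick S5, S1, S3 costs 21; no covering selection beats 19.

19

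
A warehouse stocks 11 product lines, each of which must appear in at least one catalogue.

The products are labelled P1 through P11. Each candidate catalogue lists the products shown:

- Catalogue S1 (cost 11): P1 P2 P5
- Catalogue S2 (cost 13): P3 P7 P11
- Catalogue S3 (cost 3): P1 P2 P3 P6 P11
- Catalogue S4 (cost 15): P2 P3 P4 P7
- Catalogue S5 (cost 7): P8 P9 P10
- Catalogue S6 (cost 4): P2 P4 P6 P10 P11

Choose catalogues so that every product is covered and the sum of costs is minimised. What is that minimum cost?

S1, S2, S5, S6 together cover every product (S1 ∪ S2 ∪ S5 ∪ S6 = {P1, P2, P3, P4, P5, P6, P7, P8, P9, P10, P11}); total cost 11 + 13 + 7 + 4 = 35.
The greedy pick S3, S6, S5, S1, S2 costs 38; no covering selection beats 35.

35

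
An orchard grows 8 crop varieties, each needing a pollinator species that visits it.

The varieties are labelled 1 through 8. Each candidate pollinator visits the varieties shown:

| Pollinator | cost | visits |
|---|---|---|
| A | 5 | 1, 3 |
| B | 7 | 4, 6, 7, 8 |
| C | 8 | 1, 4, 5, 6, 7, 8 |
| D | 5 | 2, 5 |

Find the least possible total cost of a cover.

A, B, D together cover every variety (A ∪ B ∪ D = {1, 2, 3, 4, 5, 6, 7, 8}); total cost 5 + 7 + 5 = 17.
The greedy pick C, A, D costs 18; no covering selection beats 17.

17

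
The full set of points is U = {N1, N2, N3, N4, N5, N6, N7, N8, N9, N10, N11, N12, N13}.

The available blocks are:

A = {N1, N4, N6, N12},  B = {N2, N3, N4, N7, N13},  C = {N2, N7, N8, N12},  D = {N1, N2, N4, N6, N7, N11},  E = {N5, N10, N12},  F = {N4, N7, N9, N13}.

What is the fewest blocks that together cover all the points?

5

B, C, D, E, and F cover everything between them: the union {N1, N2, N3, N4, N5, N6, N7, N8, N9, N10, N11, N12, N13} is all of U.
No 4 of the 6 blocks cover everything (all 15 combinations miss at least one point), so 5 is optimal.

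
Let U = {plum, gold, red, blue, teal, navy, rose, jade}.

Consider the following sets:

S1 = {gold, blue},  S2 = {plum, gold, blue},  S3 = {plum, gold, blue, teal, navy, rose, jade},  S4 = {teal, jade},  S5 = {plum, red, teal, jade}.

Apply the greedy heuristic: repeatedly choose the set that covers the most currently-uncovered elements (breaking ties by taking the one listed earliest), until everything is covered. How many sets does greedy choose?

2

Greedy: pick S3 (covers 7 new) → pick S5 (covers 1 new). Total picks: 2.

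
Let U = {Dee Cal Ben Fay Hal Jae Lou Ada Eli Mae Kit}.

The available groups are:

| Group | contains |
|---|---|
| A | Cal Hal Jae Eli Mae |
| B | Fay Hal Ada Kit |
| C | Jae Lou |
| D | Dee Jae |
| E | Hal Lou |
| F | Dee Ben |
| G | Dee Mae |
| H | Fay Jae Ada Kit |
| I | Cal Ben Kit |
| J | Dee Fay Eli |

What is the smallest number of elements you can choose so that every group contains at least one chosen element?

The 4 elements {Dee, Cal, Fay, Lou} hit every group.
No choice of 3 elements meets every group, so 4 is the minimum.

4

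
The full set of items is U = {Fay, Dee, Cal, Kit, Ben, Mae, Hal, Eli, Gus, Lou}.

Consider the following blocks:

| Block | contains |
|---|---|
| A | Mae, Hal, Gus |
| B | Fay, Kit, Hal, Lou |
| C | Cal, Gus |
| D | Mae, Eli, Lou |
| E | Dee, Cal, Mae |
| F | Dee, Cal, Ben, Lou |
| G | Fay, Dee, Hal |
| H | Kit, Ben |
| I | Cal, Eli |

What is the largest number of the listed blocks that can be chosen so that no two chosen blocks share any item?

C, D, G, H are pairwise disjoint (C={Cal,Gus}; D={Mae,Eli,Lou}; G={Fay,Dee,Hal}; H={Kit,Ben}).
Every remaining block overlaps one of these, and no 5 of the listed blocks are pairwise disjoint, so 4 is the maximum.

4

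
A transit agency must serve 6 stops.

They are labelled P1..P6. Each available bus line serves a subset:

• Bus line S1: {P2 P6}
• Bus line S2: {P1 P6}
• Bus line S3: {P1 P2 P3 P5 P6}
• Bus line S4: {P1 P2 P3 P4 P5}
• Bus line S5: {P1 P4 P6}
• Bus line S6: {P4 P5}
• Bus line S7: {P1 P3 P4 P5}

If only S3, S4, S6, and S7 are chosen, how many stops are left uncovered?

0

Union of S3, S4, S6, S7 = {P1, P2, P3, P4, P5, P6} — that's every stop, so 0 are uncovered.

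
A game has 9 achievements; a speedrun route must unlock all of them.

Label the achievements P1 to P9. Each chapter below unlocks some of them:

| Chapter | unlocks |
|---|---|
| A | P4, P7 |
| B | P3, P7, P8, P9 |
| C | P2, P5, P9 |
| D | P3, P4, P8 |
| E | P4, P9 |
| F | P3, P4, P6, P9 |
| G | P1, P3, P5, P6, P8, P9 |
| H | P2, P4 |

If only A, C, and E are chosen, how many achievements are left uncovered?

4

Union of A, C, E = {P2, P4, P5, P7, P9}.
Not covered: P1, P3, P6, P8 — 4 achievements.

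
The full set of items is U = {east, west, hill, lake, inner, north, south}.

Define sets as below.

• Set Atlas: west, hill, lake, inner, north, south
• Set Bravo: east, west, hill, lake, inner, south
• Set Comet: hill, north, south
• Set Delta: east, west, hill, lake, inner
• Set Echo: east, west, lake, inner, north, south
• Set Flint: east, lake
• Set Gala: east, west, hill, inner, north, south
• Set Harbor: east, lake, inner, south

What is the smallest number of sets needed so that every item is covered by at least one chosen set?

Atlas and Bravo cover everything between them: the union {east, west, hill, lake, inner, north, south} is all of U.
No single set has all 7 items (the largest, Atlas, has 6), so 2 is optimal.

2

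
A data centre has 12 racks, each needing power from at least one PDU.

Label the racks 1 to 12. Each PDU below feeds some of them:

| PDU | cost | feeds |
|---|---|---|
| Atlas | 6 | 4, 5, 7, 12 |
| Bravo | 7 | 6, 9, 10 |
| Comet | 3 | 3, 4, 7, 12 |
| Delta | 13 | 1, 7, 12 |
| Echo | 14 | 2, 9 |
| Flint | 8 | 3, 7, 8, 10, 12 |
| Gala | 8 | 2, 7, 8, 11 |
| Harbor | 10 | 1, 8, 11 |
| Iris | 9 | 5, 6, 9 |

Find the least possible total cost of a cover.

Atlas, Bravo, Comet, Gala, Harbor together cover every rack (Atlas ∪ Bravo ∪ Comet ∪ Gala ∪ Harbor = {1, 2, 3, 4, 5, 6, 7, 8, 9, 10, 11, 12}); total cost 6 + 7 + 3 + 8 + 10 = 34.
No covering selection has total cost below 34.

34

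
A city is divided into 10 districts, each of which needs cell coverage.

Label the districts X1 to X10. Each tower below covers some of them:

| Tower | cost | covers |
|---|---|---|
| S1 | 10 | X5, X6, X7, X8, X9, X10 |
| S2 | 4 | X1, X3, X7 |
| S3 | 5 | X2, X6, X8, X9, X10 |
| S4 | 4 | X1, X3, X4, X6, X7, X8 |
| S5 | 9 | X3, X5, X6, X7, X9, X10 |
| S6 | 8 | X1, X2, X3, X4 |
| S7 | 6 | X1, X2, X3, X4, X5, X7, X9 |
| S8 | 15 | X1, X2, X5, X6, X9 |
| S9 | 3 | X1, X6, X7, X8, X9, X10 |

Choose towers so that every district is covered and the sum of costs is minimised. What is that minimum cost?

S7, S9 together cover every district (S7 ∪ S9 = {X1, X2, X3, X4, X5, X6, X7, X8, X9, X10}); total cost 6 + 3 = 9.
No covering selection has total cost below 9.

9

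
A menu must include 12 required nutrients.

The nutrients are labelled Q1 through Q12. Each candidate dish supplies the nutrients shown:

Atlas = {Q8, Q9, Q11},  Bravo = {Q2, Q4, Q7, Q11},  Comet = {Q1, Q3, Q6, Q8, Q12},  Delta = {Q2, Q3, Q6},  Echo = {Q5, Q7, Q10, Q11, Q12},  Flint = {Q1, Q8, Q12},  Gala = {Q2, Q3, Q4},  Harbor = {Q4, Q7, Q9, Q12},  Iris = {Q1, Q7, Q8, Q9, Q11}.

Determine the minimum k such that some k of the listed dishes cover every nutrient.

Comet and Echo and Gala and Iris together: Comet ∪ Echo ∪ Gala ∪ Iris = {Q1, Q2, Q3, Q4, Q5, Q6, Q7, Q8, Q9, Q10, Q11, Q12} — every nutrient is covered.
No 3 of the 9 dishes cover everything (all 84 combinations miss at least one nutrient), so 4 is optimal.

4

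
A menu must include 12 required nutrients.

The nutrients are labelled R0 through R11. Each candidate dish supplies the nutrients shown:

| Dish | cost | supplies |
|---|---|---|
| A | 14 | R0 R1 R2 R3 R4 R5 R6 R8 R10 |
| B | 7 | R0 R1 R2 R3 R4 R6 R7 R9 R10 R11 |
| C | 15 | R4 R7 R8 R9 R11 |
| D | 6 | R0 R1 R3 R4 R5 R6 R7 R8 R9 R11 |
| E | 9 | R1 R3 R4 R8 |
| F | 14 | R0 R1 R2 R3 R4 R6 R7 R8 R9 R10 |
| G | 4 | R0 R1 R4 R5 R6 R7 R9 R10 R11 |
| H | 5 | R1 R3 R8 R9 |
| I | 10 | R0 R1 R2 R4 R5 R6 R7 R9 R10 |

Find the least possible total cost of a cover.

13

B, D together cover every nutrient (B ∪ D = {R0, R1, R2, R3, R4, R5, R6, R7, R8, R9, R10, R11}); total cost 7 + 6 = 13.
The greedy pick G, H, B costs 16; no covering selection beats 13.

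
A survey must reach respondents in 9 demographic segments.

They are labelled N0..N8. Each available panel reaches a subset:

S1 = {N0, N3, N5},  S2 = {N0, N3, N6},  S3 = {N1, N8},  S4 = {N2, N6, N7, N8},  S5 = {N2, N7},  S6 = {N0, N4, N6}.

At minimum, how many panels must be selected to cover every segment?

S1 and S3 and S4 and S6 together: S1 ∪ S3 ∪ S4 ∪ S6 = {N0, N1, N2, N3, N4, N5, N6, N7, N8} — every segment is covered.
Only S3 contains N1, so S3 is forced; the remaining 7 segments need at least 3 more panels (each remaining panel adds at most 3) — so at least 4 panels are needed, and 4 is optimal.

4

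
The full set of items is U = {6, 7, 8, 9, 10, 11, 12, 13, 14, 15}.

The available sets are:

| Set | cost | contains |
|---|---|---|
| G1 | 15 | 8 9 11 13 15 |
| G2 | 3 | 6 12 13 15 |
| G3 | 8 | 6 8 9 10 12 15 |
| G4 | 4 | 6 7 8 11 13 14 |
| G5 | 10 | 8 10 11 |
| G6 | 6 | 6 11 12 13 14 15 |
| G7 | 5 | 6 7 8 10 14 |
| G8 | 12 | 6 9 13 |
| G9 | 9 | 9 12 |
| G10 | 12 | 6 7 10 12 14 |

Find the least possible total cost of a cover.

G3, G4 together cover every item (G3 ∪ G4 = {6, 7, 8, 9, 10, 11, 12, 13, 14, 15}); total cost 8 + 4 = 12.
The greedy pick G4, G2, G3 costs 15; no covering selection beats 12.

12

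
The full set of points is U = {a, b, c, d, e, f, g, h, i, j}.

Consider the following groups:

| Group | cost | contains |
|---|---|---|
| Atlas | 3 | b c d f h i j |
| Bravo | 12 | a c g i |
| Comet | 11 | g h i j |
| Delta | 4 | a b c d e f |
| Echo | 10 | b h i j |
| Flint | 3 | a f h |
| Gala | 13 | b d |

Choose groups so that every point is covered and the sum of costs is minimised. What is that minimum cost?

15

Comet, Delta together cover every point (Comet ∪ Delta = {a, b, c, d, e, f, g, h, i, j}); total cost 11 + 4 = 15.
The greedy pick Atlas, Delta, Comet costs 18; no covering selection beats 15.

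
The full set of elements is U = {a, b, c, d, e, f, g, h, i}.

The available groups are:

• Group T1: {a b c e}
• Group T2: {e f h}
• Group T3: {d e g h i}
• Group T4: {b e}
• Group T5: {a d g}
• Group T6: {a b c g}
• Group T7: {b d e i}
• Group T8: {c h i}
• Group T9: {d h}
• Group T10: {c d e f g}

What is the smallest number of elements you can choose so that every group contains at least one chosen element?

The 3 elements {a, e, h} hit every group.
The groups T4, T5, T8 are pairwise disjoint, so any hitting set needs a separate element for each — at least 3. Hence 3 is optimal.

3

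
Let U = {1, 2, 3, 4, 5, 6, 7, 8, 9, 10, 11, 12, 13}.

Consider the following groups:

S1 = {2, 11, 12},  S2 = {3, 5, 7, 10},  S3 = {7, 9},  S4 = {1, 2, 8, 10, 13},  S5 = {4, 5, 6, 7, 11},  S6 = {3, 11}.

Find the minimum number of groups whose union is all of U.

5

Take {S1, S2, S3, S4, S5}. Their union is {1, 2, 3, 4, 5, 6, 7, 8, 9, 10, 11, 12, 13}, which is all 13 points.
No 4 of the 6 groups cover everything (all 15 combinations miss at least one point), so 5 is optimal.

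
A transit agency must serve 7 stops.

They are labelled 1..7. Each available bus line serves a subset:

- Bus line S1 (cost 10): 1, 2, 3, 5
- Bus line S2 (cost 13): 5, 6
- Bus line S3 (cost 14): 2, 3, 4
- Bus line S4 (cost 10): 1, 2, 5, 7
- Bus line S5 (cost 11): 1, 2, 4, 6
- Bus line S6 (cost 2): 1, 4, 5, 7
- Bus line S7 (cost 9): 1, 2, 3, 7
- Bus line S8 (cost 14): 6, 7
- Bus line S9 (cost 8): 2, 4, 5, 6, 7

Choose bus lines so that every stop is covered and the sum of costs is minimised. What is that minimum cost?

17

S7, S9 together cover every stop (S7 ∪ S9 = {1, 2, 3, 4, 5, 6, 7}); total cost 9 + 8 = 17.
The greedy pick S6, S9, S7 costs 19; no covering selection beats 17.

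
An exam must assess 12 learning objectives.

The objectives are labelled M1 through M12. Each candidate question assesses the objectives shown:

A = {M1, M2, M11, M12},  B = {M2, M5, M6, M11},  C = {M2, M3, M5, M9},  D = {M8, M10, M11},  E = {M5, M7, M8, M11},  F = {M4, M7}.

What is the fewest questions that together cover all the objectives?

5

A and B and C and D and F together: A ∪ B ∪ C ∪ D ∪ F = {M1, M2, M3, M4, M5, M6, M7, M8, M9, M10, M11, M12} — every objective is covered.
Only B contains M6, so B is forced; the remaining 8 objectives need at least 4 more questions (each remaining question adds at most 2) — so at least 5 questions are needed, and 5 is optimal.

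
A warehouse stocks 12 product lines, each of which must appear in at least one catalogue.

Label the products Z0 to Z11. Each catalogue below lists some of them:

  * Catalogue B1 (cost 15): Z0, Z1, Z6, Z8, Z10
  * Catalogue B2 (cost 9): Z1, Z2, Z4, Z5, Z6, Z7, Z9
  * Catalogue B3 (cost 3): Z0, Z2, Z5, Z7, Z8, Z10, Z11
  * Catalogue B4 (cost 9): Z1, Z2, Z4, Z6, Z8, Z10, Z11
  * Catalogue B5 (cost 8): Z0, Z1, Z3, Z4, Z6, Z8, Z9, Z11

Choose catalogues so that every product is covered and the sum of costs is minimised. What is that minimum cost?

11

B3, B5 together cover every product (B3 ∪ B5 = {Z0, Z1, Z2, Z3, Z4, Z5, Z6, Z7, Z8, Z9, Z10, Z11}); total cost 3 + 8 = 11.
No covering selection has total cost below 11.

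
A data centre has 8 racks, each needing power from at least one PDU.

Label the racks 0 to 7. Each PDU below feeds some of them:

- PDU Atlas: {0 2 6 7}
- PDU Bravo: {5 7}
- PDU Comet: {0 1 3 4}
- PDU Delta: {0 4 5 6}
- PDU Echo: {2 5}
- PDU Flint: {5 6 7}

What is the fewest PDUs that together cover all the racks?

Take {Atlas, Comet, Delta}. Their union is {0, 1, 2, 3, 4, 5, 6, 7}, which is all 8 racks.
Only Comet contains 1, so Comet is forced; the remaining 4 racks need at least 2 more PDUs (each remaining PDU adds at most 3) — so at least 3 PDUs are needed, and 3 is optimal.

3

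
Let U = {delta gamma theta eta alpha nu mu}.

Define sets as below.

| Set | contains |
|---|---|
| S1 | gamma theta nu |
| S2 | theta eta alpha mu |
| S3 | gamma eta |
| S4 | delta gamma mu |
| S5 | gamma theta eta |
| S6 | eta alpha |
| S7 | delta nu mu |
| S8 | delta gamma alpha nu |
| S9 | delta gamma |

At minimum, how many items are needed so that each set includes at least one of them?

The 3 items {gamma, eta, mu} hit every set.
No choice of 2 items meets every set, so 3 is the minimum.

3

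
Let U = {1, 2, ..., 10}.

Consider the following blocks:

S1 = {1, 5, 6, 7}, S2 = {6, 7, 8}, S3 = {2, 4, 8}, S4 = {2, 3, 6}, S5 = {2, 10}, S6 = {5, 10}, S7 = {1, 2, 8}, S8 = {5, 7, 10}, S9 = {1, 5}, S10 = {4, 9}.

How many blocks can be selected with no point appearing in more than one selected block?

4

S2, S5, S9, S10 are pairwise disjoint (S2={6,7,8}; S5={2,10}; S9={1,5}; S10={4,9}).
Every remaining block overlaps one of these, and no 5 of the listed blocks are pairwise disjoint, so 4 is the maximum.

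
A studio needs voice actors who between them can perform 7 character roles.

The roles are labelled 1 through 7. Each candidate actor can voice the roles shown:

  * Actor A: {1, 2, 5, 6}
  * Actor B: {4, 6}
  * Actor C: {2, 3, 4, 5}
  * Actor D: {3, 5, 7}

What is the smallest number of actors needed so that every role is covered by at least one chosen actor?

A and C and D together: A ∪ C ∪ D = {1, 2, 3, 4, 5, 6, 7} — every role is covered.
Only A contains 1, so A is forced; the remaining 3 roles need at least 2 more actors (each remaining actor adds at most 2) — so at least 3 actors are needed, and 3 is optimal.

3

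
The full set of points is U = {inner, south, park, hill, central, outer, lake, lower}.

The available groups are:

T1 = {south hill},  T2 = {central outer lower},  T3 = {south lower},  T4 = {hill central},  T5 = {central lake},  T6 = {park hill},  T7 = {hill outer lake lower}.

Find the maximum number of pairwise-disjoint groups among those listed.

3

T3, T5, T6 are pairwise disjoint (T3={south,lower}; T5={central,lake}; T6={park,hill}).
Every remaining group overlaps one of these, and no 4 of the listed groups are pairwise disjoint, so 3 is the maximum.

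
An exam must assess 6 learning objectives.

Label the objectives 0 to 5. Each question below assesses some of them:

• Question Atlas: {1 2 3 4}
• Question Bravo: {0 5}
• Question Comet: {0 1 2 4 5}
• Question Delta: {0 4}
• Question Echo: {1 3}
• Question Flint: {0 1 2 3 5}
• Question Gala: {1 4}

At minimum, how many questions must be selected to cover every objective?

2

Atlas and Comet together: Atlas ∪ Comet = {0, 1, 2, 3, 4, 5} — every objective is covered.
No single question has all 6 objectives (the largest, Comet, has 5), so 2 is optimal.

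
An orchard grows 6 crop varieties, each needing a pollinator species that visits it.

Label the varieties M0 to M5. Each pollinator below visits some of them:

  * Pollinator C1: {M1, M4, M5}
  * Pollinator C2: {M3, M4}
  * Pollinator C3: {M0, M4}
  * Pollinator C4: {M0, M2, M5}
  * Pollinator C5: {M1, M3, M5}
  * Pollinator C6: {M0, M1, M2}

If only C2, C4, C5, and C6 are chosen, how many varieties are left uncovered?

0

Union of C2, C4, C5, C6 = {M0, M1, M2, M3, M4, M5} — that's every variety, so 0 are uncovered.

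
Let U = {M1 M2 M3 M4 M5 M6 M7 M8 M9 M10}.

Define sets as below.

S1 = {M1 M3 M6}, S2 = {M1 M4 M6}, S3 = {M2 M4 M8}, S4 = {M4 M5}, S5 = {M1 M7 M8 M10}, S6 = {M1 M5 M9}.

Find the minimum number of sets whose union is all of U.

4

S1 and S3 and S5 and S6 together: S1 ∪ S3 ∪ S5 ∪ S6 = {M1, M2, M3, M4, M5, M6, M7, M8, M9, M10} — every point is covered.
Only S3 contains M2, so S3 is forced; the remaining 7 points need at least 3 more sets (each remaining set adds at most 3) — so at least 4 sets are needed, and 4 is optimal.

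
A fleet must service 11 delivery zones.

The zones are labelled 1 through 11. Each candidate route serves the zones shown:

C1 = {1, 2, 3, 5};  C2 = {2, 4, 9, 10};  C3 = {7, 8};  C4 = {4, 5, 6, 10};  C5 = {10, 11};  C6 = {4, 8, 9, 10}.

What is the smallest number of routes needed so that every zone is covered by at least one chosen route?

5

Take {C1, C2, C3, C4, C5}. Their union is {1, 2, 3, 4, 5, 6, 7, 8, 9, 10, 11}, which is all 11 zones.
No 4 of the 6 routes cover everything (all 15 combinations miss at least one zone), so 5 is optimal.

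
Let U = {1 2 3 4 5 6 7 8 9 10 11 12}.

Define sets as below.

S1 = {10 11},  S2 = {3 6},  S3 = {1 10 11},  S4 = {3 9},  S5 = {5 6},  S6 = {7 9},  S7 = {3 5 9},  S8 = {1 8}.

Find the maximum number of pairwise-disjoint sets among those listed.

S1, S2, S6, S8 are pairwise disjoint (S1={10,11}; S2={3,6}; S6={7,9}; S8={1,8}).
Every remaining set overlaps one of these, and no 5 of the listed sets are pairwise disjoint, so 4 is the maximum.

4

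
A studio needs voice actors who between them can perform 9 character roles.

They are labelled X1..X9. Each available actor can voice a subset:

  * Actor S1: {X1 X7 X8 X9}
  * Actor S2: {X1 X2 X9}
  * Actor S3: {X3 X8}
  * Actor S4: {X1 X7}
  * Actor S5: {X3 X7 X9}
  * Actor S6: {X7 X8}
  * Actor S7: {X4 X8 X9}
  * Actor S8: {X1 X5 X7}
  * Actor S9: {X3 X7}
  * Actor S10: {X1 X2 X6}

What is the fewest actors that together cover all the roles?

4

Take {S5, S7, S8, S10}. Their union is {X1, X2, X3, X4, X5, X6, X7, X8, X9}, which is all 9 roles.
No 3 of the 10 actors cover everything (all 120 combinations miss at least one role), so 4 is optimal.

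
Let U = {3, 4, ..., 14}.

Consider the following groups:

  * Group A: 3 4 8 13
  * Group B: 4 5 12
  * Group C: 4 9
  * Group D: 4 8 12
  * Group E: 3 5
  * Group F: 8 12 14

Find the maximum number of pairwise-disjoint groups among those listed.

3

C, E, F are pairwise disjoint (C={4,9}; E={3,5}; F={8,12,14}).
Every remaining group overlaps one of these, and no 4 of the listed groups are pairwise disjoint, so 3 is the maximum.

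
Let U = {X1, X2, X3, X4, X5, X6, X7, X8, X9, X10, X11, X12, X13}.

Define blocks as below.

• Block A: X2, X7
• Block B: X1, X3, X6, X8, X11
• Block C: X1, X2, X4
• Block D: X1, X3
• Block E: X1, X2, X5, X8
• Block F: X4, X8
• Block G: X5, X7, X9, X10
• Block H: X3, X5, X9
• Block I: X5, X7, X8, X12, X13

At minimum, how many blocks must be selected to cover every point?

B, C, G, and I cover everything between them: the union {X1, X2, X3, X4, X5, X6, X7, X8, X9, X10, X11, X12, X13} is all of U.
No 3 of the 9 blocks cover everything (all 84 combinations miss at least one point), so 4 is optimal.

4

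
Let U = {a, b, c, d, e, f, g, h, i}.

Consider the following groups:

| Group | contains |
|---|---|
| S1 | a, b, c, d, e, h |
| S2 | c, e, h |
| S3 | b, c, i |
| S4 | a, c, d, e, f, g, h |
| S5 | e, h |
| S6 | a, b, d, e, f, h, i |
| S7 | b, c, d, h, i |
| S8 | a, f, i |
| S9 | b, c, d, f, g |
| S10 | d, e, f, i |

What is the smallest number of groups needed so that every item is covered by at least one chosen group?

2

Take {S3, S4}. Their union is {a, b, c, d, e, f, g, h, i}, which is all 9 items.
No single group has all 9 items (the largest, S4, has 7), so 2 is optimal.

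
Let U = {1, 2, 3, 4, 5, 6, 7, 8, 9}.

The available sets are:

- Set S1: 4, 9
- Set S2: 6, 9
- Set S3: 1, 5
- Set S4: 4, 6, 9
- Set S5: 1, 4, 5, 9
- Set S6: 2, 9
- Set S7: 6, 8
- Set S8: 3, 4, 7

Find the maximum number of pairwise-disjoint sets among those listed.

4

S3, S6, S7, S8 are pairwise disjoint (S3={1,5}; S6={2,9}; S7={6,8}; S8={3,4,7}).
Every remaining set overlaps one of these, and no 5 of the listed sets are pairwise disjoint, so 4 is the maximum.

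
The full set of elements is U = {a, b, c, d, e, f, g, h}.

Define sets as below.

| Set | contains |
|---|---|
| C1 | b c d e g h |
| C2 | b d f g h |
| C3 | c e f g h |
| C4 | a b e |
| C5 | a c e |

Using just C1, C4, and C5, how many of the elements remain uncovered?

1

Union of C1, C4, C5 = {a, b, c, d, e, g, h}.
Not covered: f — 1 element.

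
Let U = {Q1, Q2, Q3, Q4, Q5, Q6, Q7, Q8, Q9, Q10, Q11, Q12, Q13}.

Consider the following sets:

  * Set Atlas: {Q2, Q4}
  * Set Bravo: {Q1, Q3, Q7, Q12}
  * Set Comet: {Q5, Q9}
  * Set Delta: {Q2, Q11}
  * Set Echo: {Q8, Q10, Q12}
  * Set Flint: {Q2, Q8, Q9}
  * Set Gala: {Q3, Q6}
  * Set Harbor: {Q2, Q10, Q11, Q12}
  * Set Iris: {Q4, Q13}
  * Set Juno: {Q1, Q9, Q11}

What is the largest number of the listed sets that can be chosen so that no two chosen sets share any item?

5

Comet, Delta, Echo, Gala, Iris are pairwise disjoint (Comet={Q5,Q9}; Delta={Q2,Q11}; Echo={Q8,Q10,Q12}; Gala={Q3,Q6}; Iris={Q4,Q13}).
Every remaining set overlaps one of these, and no 6 of the listed sets are pairwise disjoint, so 5 is the maximum.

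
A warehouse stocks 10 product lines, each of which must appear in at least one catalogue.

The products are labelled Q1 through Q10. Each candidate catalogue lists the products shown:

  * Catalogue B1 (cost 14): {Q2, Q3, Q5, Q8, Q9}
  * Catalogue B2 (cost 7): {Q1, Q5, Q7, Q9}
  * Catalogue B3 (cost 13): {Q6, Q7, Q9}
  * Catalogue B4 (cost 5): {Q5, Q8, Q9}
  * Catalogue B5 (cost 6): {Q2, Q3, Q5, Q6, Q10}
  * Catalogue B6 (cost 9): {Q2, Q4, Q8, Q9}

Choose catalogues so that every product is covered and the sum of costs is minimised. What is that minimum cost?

B2, B5, B6 together cover every product (B2 ∪ B5 ∪ B6 = {Q1, Q2, Q3, Q4, Q5, Q6, Q7, Q8, Q9, Q10}); total cost 7 + 6 + 9 = 22.
No covering selection has total cost below 22.

22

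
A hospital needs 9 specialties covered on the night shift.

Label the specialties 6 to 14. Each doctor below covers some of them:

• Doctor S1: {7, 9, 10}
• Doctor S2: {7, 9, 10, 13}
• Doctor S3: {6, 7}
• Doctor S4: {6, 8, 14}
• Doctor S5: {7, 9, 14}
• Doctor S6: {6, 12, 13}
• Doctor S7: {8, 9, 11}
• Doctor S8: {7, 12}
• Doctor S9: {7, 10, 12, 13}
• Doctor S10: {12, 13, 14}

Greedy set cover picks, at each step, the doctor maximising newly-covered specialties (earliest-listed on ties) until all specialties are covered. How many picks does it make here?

Greedy: pick S2 (covers 4 new) → pick S4 (covers 3 new) → pick S6 (covers 1 new) → pick S7 (covers 1 new). Total picks: 4.
(The true minimum cover uses only 3 doctors, so greedy is not optimal here.)

4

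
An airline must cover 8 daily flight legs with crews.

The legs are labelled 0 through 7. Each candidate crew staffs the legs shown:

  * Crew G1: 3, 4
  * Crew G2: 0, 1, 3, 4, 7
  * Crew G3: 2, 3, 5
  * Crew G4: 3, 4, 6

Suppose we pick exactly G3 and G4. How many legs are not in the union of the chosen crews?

Union of G3, G4 = {2, 3, 4, 5, 6}.
Not covered: 0, 1, 7 — 3 legs.

3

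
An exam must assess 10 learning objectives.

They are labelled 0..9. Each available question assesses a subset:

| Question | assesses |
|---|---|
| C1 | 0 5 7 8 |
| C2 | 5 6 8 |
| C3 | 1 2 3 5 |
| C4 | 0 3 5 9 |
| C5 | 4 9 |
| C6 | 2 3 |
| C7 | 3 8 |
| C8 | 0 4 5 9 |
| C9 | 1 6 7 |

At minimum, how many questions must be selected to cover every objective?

Take {C3, C7, C8, C9}. Their union is {0, 1, 2, 3, 4, 5, 6, 7, 8, 9}, which is all 10 objectives.
No 3 of the 9 questions cover everything (all 84 combinations miss at least one objective), so 4 is optimal.

4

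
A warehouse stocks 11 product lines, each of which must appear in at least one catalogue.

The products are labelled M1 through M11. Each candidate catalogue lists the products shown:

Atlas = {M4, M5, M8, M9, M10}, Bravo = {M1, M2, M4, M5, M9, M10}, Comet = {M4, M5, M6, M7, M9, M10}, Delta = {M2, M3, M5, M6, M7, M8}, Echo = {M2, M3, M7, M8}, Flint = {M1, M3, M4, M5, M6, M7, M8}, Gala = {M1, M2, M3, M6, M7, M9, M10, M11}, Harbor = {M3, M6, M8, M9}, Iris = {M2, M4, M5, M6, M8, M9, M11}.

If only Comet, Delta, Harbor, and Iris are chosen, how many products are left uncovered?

1

Union of Comet, Delta, Harbor, Iris = {M2, M3, M4, M5, M6, M7, M8, M9, M10, M11}.
Not covered: M1 — 1 product.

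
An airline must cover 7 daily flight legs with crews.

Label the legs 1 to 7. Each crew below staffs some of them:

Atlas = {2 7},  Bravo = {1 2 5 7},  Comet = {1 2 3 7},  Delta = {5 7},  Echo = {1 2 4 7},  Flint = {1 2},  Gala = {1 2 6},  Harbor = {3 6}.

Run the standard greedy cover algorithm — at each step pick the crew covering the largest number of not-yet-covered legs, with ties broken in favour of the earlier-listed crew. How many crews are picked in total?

Greedy: pick Bravo (covers 4 new) → pick Harbor (covers 2 new) → pick Echo (covers 1 new). Total picks: 3.

3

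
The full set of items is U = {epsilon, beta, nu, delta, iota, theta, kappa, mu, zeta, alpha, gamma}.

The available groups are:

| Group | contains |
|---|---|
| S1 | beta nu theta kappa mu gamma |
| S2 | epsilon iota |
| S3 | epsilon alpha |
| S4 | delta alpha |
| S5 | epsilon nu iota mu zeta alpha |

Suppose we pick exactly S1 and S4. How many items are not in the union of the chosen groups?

3

Union of S1, S4 = {beta, nu, delta, theta, kappa, mu, alpha, gamma}.
Not covered: epsilon, iota, zeta — 3 items.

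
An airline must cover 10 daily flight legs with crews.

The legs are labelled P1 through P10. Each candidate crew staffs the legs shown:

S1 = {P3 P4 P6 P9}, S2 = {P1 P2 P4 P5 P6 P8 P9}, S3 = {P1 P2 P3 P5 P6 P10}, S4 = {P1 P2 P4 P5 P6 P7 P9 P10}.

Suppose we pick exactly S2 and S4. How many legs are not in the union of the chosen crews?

Union of S2, S4 = {P1, P2, P4, P5, P6, P7, P8, P9, P10}.
Not covered: P3 — 1 leg.

1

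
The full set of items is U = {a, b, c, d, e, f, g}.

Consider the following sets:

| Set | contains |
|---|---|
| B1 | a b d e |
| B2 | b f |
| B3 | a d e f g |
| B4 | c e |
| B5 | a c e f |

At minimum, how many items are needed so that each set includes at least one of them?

2

H = {b, e} meets every set (each contains at least one member of H), and |H| = 2.
The sets B2, B4 are pairwise disjoint, so any hitting set needs a separate item for each — at least 2. Hence 2 is optimal.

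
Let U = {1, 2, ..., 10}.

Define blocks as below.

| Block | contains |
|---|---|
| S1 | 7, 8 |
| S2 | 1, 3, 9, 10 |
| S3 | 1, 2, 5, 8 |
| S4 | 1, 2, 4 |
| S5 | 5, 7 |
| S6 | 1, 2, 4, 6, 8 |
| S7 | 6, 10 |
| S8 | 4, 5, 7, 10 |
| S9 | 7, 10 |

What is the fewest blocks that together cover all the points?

S2, S6, and S8 cover everything between them: the union {1, 2, 3, 4, 5, 6, 7, 8, 9, 10} is all of U.
Only S2 contains 3, so S2 is forced; the remaining 6 points need at least 2 more blocks (each remaining block adds at most 4) — so at least 3 blocks are needed, and 3 is optimal.

3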